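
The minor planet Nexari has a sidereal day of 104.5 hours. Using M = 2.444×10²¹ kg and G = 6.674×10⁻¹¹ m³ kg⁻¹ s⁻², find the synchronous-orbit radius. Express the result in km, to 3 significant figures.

r_sync ≈ 8360 km

μ = GM = 6.674×10⁻¹¹ × 2.444×10²¹ = 1.631×10¹¹ m³/s².
T = 104.5 hours = 3.762×10⁵ s.
A synchronous orbit has period T, so by Kepler's third law a = (μT²/4π²)^(1/3).
μT²/4π² = 1.631×10¹¹ × (3.762×10⁵)² / 39.48 = 5.847×10²⁰ m³.
a = 8.362×10⁶ m = 8362.2 km.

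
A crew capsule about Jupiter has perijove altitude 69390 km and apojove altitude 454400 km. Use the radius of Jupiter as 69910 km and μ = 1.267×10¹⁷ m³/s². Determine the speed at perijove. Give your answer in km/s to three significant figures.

v ≈ 37.9 km/s

r_p = 69910 + 69390 = 139300 km = 1.3930×10⁸ m.
r_a = 69910 + 454400 = 524310 km = 5.2431×10⁸ m.
Semi-major axis a = (r_p + r_a)/2 = 3.3180×10⁵ km = 3.318×10⁸ m.
Vis-viva: v² = μ(2/r − 1/a) = 1.267×10¹⁷ × (1.436×10⁻⁸ − 3.014×10⁻⁹) = 1.437×10⁹ m²/s².
v = 37910 m/s = 37.91 km/s.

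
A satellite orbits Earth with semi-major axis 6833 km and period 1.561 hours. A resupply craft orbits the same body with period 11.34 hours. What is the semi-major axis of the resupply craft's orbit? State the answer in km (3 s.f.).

a₂ ≈ 25600 km

Kepler's third law: a³ ∝ T², so a₂ = a₁ (T₂/T₁)^(2/3).
T₂/T₁ = 7.265, (T₂/T₁)^(2/3) = 3.751.
a₂ = 6833 × 3.751 = 25630 km.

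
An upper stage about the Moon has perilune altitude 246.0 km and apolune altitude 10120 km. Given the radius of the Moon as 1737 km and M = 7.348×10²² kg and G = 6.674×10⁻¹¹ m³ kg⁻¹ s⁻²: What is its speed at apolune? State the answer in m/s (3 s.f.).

v ≈ 344 m/s

μ = GM = 6.674×10⁻¹¹ × 7.348×10²² = 4.904×10¹² m³/s².
r_p = 1737 + 246.0 = 1983.0 km = 1.9830×10⁶ m.
r_a = 1737 + 10120 = 11857 km = 1.1857×10⁷ m.
Semi-major axis a = (r_p + r_a)/2 = 6920.0 km = 6.920×10⁶ m.
Vis-viva: v² = μ(2/r − 1/a) = 4.904×10¹² × (1.687×10⁻⁷ − 1.445×10⁻⁷) = 1.185×10⁵ m²/s².
v = 344.3 m/s.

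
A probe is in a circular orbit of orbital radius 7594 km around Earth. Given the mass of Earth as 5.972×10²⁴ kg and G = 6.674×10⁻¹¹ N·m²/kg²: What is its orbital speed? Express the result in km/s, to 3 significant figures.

μ = GM = 6.674×10⁻¹¹ × 5.972×10²⁴ = 3.986×10¹⁴ m³/s².
r = 7594 km = 7.594×10⁶ m.
For a circular orbit v = √(μ/r) = √(3.986×10¹⁴ / 7.594×10⁶) = √(5.249×10⁷) = 7245 m/s.
That is 7.245 km/s.

v ≈ 7.24 km/s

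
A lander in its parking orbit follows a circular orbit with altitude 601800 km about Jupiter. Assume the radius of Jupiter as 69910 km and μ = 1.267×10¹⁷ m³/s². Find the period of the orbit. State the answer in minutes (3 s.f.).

r = 69910 + 601800 = 671710 km = 6.7171×10⁸ m.
Kepler's third law: T = 2π√(r³/μ) = 2π√((6.717×10⁸)³ / 1.267×10¹⁷).
r³/μ = 2.392×10⁹ s², so T = 2π × 4.891×10⁴ = 3.073×10⁵ s.
Converting: 3.073×10⁵ s ÷ 60.00 = 5122 minutes.

T ≈ 5120 minutes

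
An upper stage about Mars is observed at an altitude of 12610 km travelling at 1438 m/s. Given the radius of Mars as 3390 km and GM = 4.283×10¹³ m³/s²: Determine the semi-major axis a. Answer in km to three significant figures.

a ≈ 13000 km

r = 3390 + 12610 = 16000 km = 1.600×10⁷ m.
Vis-viva rearranged: 1/a = 2/r − v²/μ = 1.250×10⁻⁷ − 4.828×10⁻⁸ = 7.672×10⁻⁸ m⁻¹.
a = 1.303×10⁷ m = 13034 km.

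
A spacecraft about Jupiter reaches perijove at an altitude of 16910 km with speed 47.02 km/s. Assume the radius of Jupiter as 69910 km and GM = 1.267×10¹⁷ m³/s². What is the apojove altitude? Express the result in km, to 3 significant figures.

r_p = 69910 + 16910 = 86820 km = 8.682×10⁷ m.
Specific energy ε = v²/2 − μ/r = -3.539×10⁸ J/kg, so a = −μ/(2ε) = 1.790×10⁸ m.
The apsides satisfy r_p + r_a = 2a, so the apojove radius is 2a − r_p = 2.712×10⁸ m = 2.7119×10⁵ km.
Apojove altitude = 2.7119×10⁵ − 69910 = 2.0128×10⁵ km.

apojove altitude ≈ 2.01×10⁵ km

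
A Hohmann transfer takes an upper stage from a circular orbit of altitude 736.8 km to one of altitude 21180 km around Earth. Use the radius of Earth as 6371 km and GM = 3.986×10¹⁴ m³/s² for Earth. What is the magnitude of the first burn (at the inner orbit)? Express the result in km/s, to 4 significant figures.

Δv ≈ 1.954 km/s

r₁ = 6371 + 736.8 = 7107.8 km = 7.1078×10⁶ m.
r₂ = 6371 + 21180 = 27551 km = 2.7551×10⁷ m.
Transfer ellipse a_t = (r₁ + r₂)/2 = 1.733×10⁷ m.
At r₁: circular v_c1 = √(μ/r₁) = 7489 m/s; transfer-perigee v_p = √[μ(2/r₁ − 1/a_t)] = 9442 m/s.
Δv₁ = v_p − v_c1 = 1954 m/s.
= 1.954 km/s.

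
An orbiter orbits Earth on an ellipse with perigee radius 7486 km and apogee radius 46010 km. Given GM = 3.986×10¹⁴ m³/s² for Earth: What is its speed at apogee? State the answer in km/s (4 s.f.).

v ≈ 1.557 km/s

Semi-major axis a = (r_p + r_a)/2 = 26748 km = 2.675×10⁷ m.
Vis-viva: v² = μ(2/r − 1/a) = 3.986×10¹⁴ × (4.347×10⁻⁸ − 3.739×10⁻⁸) = 2.425×10⁶ m²/s².
v = 1557 m/s = 1.557 km/s.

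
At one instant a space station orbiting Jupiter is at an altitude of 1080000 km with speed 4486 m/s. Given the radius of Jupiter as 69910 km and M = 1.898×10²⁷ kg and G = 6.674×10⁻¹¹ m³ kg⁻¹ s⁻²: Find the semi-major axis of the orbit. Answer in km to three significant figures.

μ = GM = 6.674×10⁻¹¹ × 1.898×10²⁷ = 1.267×10¹⁷ m³/s².
r = 69910 + 1080000 = 1.1499×10⁶ km = 1.150×10⁹ m.
Vis-viva rearranged: 1/a = 2/r − v²/μ = 1.739×10⁻⁹ − 1.589×10⁻¹⁰ = 1.580×10⁻⁹ m⁻¹.
a = 6.328×10⁸ m = 6.3275×10⁵ km.

a ≈ 6.33×10⁵ km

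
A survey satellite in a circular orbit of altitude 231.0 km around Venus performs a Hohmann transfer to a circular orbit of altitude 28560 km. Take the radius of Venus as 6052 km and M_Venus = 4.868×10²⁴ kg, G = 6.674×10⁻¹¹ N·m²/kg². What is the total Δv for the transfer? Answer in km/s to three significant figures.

μ = GM = 6.674×10⁻¹¹ × 4.868×10²⁴ = 3.249×10¹⁴ m³/s².
r₁ = 6052 + 231.0 = 6283.0 km = 6.2830×10⁶ m.
r₂ = 6052 + 28560 = 34612 km = 3.4612×10⁷ m.
Transfer ellipse a_t = (r₁ + r₂)/2 = 2.045×10⁷ m.
At r₁: circular v_c1 = √(μ/r₁) = 7191 m/s; transfer-periapsis v_p = √[μ(2/r₁ − 1/a_t)] = 9356 m/s.
Δv₁ = v_p − v_c1 = 2165 m/s.
At r₂: circular v_c2 = √(μ/r₂) = 3064 m/s; transfer-apoapsis v_a = √[μ(2/r₂ − 1/a_t)] = 1698 m/s.
Δv₂ = v_c2 − v_a = 1365 m/s.
Total Δv = Δv₁ + Δv₂ = 3530 m/s = 3.530 km/s.

Δv_total ≈ 3.53 km/s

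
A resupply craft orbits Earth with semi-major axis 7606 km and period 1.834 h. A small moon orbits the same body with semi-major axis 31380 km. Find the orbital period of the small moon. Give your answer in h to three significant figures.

Kepler's third law: T² ∝ a³, so T₂ = T₁ (a₂/a₁)^(3/2).
a₂/a₁ = 4.126, (a₂/a₁)^(3/2) = 8.380.
T₂ = 1.834 × 8.380 = 15.37 h.

T₂ ≈ 15.4 h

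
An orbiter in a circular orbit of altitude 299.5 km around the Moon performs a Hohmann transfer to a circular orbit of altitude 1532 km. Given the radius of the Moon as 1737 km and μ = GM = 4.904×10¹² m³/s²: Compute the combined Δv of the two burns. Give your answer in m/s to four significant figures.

r₁ = 1737 + 299.5 = 2036.5 km = 2.0365×10⁶ m.
r₂ = 1737 + 1532 = 3269.0 km = 3.2690×10⁶ m.
Transfer ellipse a_t = (r₁ + r₂)/2 = 2.653×10⁶ m.
At r₁: circular v_c1 = √(μ/r₁) = 1552 m/s; transfer-perilune v_p = √[μ(2/r₁ − 1/a_t)] = 1723 m/s.
Δv₁ = v_p − v_c1 = 170.8 m/s.
At r₂: circular v_c2 = √(μ/r₂) = 1225 m/s; transfer-apolune v_a = √[μ(2/r₂ − 1/a_t)] = 1073 m/s.
Δv₂ = v_c2 − v_a = 151.7 m/s.
Total Δv = Δv₁ + Δv₂ = 322.5 m/s.

Δv_total ≈ 322.5 m/s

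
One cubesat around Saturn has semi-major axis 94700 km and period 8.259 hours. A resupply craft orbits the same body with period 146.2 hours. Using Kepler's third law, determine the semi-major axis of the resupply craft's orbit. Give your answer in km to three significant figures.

Kepler's third law: a³ ∝ T², so a₂ = a₁ (T₂/T₁)^(2/3).
T₂/T₁ = 17.70, (T₂/T₁)^(2/3) = 6.792.
a₂ = 94700 × 6.792 = 6.432×10⁵ km.

a₂ ≈ 6.43×10⁵ km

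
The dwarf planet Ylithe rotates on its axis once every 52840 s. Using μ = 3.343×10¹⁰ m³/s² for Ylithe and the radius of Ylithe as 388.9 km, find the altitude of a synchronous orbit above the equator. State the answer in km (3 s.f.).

A synchronous orbit has period T, so by Kepler's third law a = (μT²/4π²)^(1/3).
μT²/4π² = 3.343×10¹⁰ × (5.284×10⁴)² / 39.48 = 2.364×10¹⁸ m³.
a = 1.332×10⁶ m = 1332.2 km.
Altitude h = a − R = 1332.2 − 388.9 = 943.29 km.

h_sync ≈ 943 km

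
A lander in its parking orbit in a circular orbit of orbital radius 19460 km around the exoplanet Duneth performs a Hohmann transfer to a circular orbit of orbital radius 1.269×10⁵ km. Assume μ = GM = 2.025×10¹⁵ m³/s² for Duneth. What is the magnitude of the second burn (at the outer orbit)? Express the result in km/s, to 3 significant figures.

Δv ≈ 1.93 km/s

r₁ = 19460 km = 1.946×10⁷ m.
r₂ = 1.269×10⁵ km = 1.269×10⁸ m.
Transfer ellipse a_t = (r₁ + r₂)/2 = 7.318×10⁷ m.
At r₁: circular v_c1 = √(μ/r₁) = 10200 m/s; transfer-periapsis v_p = √[μ(2/r₁ − 1/a_t)] = 13430 m/s.
At r₂: circular v_c2 = √(μ/r₂) = 3995 m/s; transfer-apoapsis v_a = √[μ(2/r₂ − 1/a_t)] = 2060 m/s.
Δv₂ = v_c2 − v_a = 1935 m/s.
= 1.935 km/s.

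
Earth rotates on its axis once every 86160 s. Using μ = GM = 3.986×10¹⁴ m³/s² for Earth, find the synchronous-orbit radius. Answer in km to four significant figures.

A synchronous orbit has period T, so by Kepler's third law a = (μT²/4π²)^(1/3).
μT²/4π² = 3.986×10¹⁴ × (8.616×10⁴)² / 39.48 = 7.495×10²² m³.
a = 4.216×10⁷ m = 42163 km.

r_sync ≈ 42160 km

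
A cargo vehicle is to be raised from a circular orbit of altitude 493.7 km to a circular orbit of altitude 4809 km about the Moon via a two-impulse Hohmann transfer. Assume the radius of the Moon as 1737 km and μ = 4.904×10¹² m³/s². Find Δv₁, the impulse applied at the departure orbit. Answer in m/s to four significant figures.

r₁ = 1737 + 493.7 = 2230.7 km = 2.2307×10⁶ m.
r₂ = 1737 + 4809 = 6546.0 km = 6.5460×10⁶ m.
Transfer ellipse a_t = (r₁ + r₂)/2 = 4.388×10⁶ m.
At r₁: circular v_c1 = √(μ/r₁) = 1483 m/s; transfer-perilune v_p = √[μ(2/r₁ − 1/a_t)] = 1811 m/s.
Δv₁ = v_p − v_c1 = 328.2 m/s.

Δv ≈ 328.2 m/s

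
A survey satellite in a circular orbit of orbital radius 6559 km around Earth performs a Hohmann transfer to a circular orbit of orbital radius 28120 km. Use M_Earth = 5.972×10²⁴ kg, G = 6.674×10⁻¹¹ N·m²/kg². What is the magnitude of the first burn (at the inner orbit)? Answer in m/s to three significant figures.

μ = GM = 6.674×10⁻¹¹ × 5.972×10²⁴ = 3.986×10¹⁴ m³/s².
r₁ = 6559 km = 6.559×10⁶ m.
r₂ = 28120 km = 2.812×10⁷ m.
Transfer ellipse a_t = (r₁ + r₂)/2 = 1.734×10⁷ m.
At r₁: circular v_c1 = √(μ/r₁) = 7795 m/s; transfer-perigee v_p = √[μ(2/r₁ − 1/a_t)] = 9927 m/s.
Δv₁ = v_p − v_c1 = 2132 m/s.

Δv ≈ 2130 m/s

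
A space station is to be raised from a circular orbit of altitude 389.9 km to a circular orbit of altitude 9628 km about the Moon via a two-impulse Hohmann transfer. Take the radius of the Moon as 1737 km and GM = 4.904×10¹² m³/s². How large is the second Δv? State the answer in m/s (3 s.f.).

r₁ = 1737 + 389.9 = 2126.9 km = 2.1269×10⁶ m.
r₂ = 1737 + 9628 = 11365 km = 1.1365×10⁷ m.
Transfer ellipse a_t = (r₁ + r₂)/2 = 6.746×10⁶ m.
At r₁: circular v_c1 = √(μ/r₁) = 1518 m/s; transfer-perilune v_p = √[μ(2/r₁ − 1/a_t)] = 1971 m/s.
At r₂: circular v_c2 = √(μ/r₂) = 656.9 m/s; transfer-apolune v_a = √[μ(2/r₂ − 1/a_t)] = 368.8 m/s.
Δv₂ = v_c2 − v_a = 288.0 m/s.

Δv ≈ 288 m/s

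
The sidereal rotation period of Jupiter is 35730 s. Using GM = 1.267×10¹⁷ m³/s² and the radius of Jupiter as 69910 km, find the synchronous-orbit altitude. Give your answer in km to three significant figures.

A synchronous orbit has period T, so by Kepler's third law a = (μT²/4π²)^(1/3).
μT²/4π² = 1.267×10¹⁷ × (3.573×10⁴)² / 39.48 = 4.097×10²⁴ m³.
a = 1.600×10⁸ m = 1.6002×10⁵ km.
Altitude h = a − R = 1.6002×10⁵ − 69910 = 90105 km.

h_sync ≈ 90100 km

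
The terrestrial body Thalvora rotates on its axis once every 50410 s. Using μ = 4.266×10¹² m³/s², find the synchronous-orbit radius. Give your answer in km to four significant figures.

A synchronous orbit has period T, so by Kepler's third law a = (μT²/4π²)^(1/3).
μT²/4π² = 4.266×10¹² × (5.041×10⁴)² / 39.48 = 2.746×10²⁰ m³.
a = 6.500×10⁶ m = 6499.8 km.

r_sync ≈ 6500 km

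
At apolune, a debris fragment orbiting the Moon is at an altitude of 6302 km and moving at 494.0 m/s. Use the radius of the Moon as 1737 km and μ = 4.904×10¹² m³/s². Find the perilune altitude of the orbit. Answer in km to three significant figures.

perilune altitude ≈ 273 km

r_a = 1737 + 6302 = 8039.0 km = 8.039×10⁶ m.
Specific energy ε = v²/2 − μ/r = -4.880×10⁵ J/kg, so a = −μ/(2ε) = 5.025×10⁶ m.
The apsides satisfy r_p + r_a = 2a, so the perilune radius is 2a − r_a = 2.010×10⁶ m = 2010.0 km.
Perilune altitude = 2010.0 − 1737 = 273.01 km.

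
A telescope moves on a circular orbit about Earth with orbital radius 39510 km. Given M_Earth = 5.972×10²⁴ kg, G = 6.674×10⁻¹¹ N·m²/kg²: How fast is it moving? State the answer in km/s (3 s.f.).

μ = GM = 6.674×10⁻¹¹ × 5.972×10²⁴ = 3.986×10¹⁴ m³/s².
r = 39510 km = 3.951×10⁷ m.
For a circular orbit v = √(μ/r) = √(3.986×10¹⁴ / 3.951×10⁷) = √(1.009×10⁷) = 3176 m/s.
That is 3.176 km/s.

v ≈ 3.18 km/s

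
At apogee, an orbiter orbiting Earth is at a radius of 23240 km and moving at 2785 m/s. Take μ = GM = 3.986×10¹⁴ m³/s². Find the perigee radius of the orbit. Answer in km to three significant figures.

perigee radius ≈ 6790 km

r_a = 2.324×10⁷ m.
Specific energy ε = v²/2 − μ/r = -1.327×10⁷ J/kg, so a = −μ/(2ε) = 1.502×10⁷ m.
The apsides satisfy r_p + r_a = 2a, so the perigee radius is 2a − r_a = 6.790×10⁶ m = 6790.1 km.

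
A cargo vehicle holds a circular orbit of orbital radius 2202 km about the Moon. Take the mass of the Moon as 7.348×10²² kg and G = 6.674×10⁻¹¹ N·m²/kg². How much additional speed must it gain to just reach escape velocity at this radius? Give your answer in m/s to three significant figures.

Δv ≈ 618 m/s

μ = GM = 6.674×10⁻¹¹ × 7.348×10²² = 4.904×10¹² m³/s².
r = 2202 km = 2.202×10⁶ m.
Circular speed v_c = √(μ/r) = 1492 m/s.
Escape speed v_esc = √(2μ/r) = √2 × v_c = 2110 m/s.
Δv = v_esc − v_c = 618.1 m/s.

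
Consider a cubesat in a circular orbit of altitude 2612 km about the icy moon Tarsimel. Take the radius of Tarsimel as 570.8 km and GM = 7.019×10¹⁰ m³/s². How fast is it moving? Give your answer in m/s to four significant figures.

r = 570.8 + 2612 = 3182.8 km = 3.1828×10⁶ m.
For a circular orbit v = √(μ/r) = √(7.019×10¹⁰ / 3.183×10⁶) = √(2.205×10⁴) = 148.5 m/s.

v ≈ 148.5 m/s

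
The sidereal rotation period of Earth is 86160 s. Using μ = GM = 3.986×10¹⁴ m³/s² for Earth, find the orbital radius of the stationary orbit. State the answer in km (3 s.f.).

A synchronous orbit has period T, so by Kepler's third law a = (μT²/4π²)^(1/3).
μT²/4π² = 3.986×10¹⁴ × (8.616×10⁴)² / 39.48 = 7.495×10²² m³.
a = 4.216×10⁷ m = 42163 km.

r_sync ≈ 42200 km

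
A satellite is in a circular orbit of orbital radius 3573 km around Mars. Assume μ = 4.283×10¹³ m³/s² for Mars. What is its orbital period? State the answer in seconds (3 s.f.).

T ≈ 6480 seconds

r = 3573 km = 3.573×10⁶ m.
Kepler's third law: T = 2π√(r³/μ) = 2π√((3.573×10⁶)³ / 4.283×10¹³).
r³/μ = 1.065×10⁶ s², so T = 2π × 1.032×10³ = 6.484×10³ s.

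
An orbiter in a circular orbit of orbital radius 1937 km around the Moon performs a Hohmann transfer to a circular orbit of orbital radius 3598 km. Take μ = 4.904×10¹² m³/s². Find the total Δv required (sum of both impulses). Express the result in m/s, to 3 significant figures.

Δv_total ≈ 414 m/s

r₁ = 1937 km = 1.937×10⁶ m.
r₂ = 3598 km = 3.598×10⁶ m.
Transfer ellipse a_t = (r₁ + r₂)/2 = 2.768×10⁶ m.
At r₁: circular v_c1 = √(μ/r₁) = 1591 m/s; transfer-perilune v_p = √[μ(2/r₁ − 1/a_t)] = 1814 m/s.
Δv₁ = v_p − v_c1 = 223.1 m/s.
At r₂: circular v_c2 = √(μ/r₂) = 1167 m/s; transfer-apolune v_a = √[μ(2/r₂ − 1/a_t)] = 976.7 m/s.
Δv₂ = v_c2 − v_a = 190.8 m/s.
Total Δv = Δv₁ + Δv₂ = 413.9 m/s.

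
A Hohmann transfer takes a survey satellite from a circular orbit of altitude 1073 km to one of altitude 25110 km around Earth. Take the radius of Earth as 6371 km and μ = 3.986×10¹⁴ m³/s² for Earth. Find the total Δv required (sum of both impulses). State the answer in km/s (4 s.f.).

Δv_total ≈ 3.347 km/s

r₁ = 6371 + 1073 = 7444.0 km = 7.4440×10⁶ m.
r₂ = 6371 + 25110 = 31481 km = 3.1481×10⁷ m.
Transfer ellipse a_t = (r₁ + r₂)/2 = 1.946×10⁷ m.
At r₁: circular v_c1 = √(μ/r₁) = 7318 m/s; transfer-perigee v_p = √[μ(2/r₁ − 1/a_t)] = 9307 m/s.
Δv₁ = v_p − v_c1 = 1989 m/s.
At r₂: circular v_c2 = √(μ/r₂) = 3558 m/s; transfer-apogee v_a = √[μ(2/r₂ − 1/a_t)] = 2201 m/s.
Δv₂ = v_c2 − v_a = 1358 m/s.
Total Δv = Δv₁ + Δv₂ = 3347 m/s = 3.347 km/s.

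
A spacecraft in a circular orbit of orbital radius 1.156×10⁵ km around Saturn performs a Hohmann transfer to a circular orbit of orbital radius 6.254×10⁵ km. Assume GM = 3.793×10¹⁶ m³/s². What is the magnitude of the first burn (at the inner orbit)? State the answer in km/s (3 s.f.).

Δv ≈ 5.42 km/s

r₁ = 1.156×10⁵ km = 1.156×10⁸ m.
r₂ = 6.254×10⁵ km = 6.254×10⁸ m.
Transfer ellipse a_t = (r₁ + r₂)/2 = 3.705×10⁸ m.
At r₁: circular v_c1 = √(μ/r₁) = 18110 m/s; transfer-perikrone v_p = √[μ(2/r₁ − 1/a_t)] = 23530 m/s.
Δv₁ = v_p − v_c1 = 5420 m/s.
= 5.420 km/s.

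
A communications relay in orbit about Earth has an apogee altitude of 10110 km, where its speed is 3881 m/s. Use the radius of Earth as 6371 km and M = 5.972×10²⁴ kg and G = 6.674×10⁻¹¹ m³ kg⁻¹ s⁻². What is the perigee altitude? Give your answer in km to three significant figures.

perigee altitude ≈ 1080 km

μ = GM = 6.674×10⁻¹¹ × 5.972×10²⁴ = 3.986×10¹⁴ m³/s².
r_a = 6371 + 10110 = 16481 km = 1.648×10⁷ m.
Specific energy ε = v²/2 − μ/r = -1.665×10⁷ J/kg, so a = −μ/(2ε) = 1.197×10⁷ m.
The apsides satisfy r_p + r_a = 2a, so the perigee radius is 2a − r_a = 7.453×10⁶ m = 7453.5 km.
Perigee altitude = 7453.5 − 6371 = 1082.5 km.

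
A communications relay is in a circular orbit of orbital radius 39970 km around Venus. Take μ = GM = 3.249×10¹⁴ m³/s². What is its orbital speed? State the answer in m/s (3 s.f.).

r = 39970 km = 3.997×10⁷ m.
For a circular orbit v = √(μ/r) = √(3.249×10¹⁴ / 3.997×10⁷) = √(8.129×10⁶) = 2851 m/s.

v ≈ 2850 m/s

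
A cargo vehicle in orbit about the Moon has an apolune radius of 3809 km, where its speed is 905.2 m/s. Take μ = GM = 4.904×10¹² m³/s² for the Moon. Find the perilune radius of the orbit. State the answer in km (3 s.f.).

r_a = 3.809×10⁶ m.
Specific energy ε = v²/2 − μ/r = -8.778×10⁵ J/kg, so a = −μ/(2ε) = 2.793×10⁶ m.
The apsides satisfy r_p + r_a = 2a, so the perilune radius is 2a − r_a = 1.778×10⁶ m = 1777.8 km.

perilune radius ≈ 1780 km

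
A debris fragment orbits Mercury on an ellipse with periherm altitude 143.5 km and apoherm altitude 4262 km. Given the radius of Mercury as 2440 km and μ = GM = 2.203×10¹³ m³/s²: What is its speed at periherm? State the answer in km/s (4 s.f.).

r_p = 2440 + 143.5 = 2583.5 km = 2.5835×10⁶ m.
r_a = 2440 + 4262 = 6702.0 km = 6.7020×10⁶ m.
Semi-major axis a = (r_p + r_a)/2 = 4642.8 km = 4.643×10⁶ m.
Vis-viva: v² = μ(2/r − 1/a) = 2.203×10¹³ × (7.741×10⁻⁷ − 2.154×10⁻⁷) = 1.231×10⁷ m²/s².
v = 3508 m/s = 3.508 km/s.

v ≈ 3.508 km/s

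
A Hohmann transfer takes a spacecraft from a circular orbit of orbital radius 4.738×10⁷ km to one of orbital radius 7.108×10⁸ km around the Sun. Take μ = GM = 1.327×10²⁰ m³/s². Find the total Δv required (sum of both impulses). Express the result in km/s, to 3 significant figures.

r₁ = 4.738×10⁷ km = 4.738×10¹⁰ m.
r₂ = 7.108×10⁸ km = 7.108×10¹¹ m.
Transfer ellipse a_t = (r₁ + r₂)/2 = 3.791×10¹¹ m.
At r₁: circular v_c1 = √(μ/r₁) = 52920 m/s; transfer-perihelion v_p = √[μ(2/r₁ − 1/a_t)] = 72470 m/s.
Δv₁ = v_p − v_c1 = 19540 m/s.
At r₂: circular v_c2 = √(μ/r₂) = 13660 m/s; transfer-aphelion v_a = √[μ(2/r₂ − 1/a_t)] = 4830 m/s.
Δv₂ = v_c2 − v_a = 8833 m/s.
Total Δv = Δv₁ + Δv₂ = 28380 m/s = 28.38 km/s.

Δv_total ≈ 28.4 km/s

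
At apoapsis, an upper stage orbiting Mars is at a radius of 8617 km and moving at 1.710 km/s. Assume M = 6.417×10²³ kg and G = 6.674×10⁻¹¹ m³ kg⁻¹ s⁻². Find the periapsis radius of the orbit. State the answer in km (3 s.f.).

μ = GM = 6.674×10⁻¹¹ × 6.417×10²³ = 4.283×10¹³ m³/s².
r_a = 8.617×10⁶ m.
Specific energy ε = v²/2 − μ/r = -3.508×10⁶ J/kg, so a = −μ/(2ε) = 6.104×10⁶ m.
The apsides satisfy r_p + r_a = 2a, so the periapsis radius is 2a − r_a = 3.591×10⁶ m = 3591.3 km.

periapsis radius ≈ 3590 km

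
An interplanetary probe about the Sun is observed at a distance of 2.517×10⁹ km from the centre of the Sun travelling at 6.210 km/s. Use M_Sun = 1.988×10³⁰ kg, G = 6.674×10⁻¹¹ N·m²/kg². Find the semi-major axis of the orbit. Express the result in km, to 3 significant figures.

a ≈ 1.98×10⁹ km

μ = GM = 6.674×10⁻¹¹ × 1.988×10³⁰ = 1.327×10²⁰ m³/s².
r = 2.517×10¹² m.
Vis-viva rearranged: 1/a = 2/r − v²/μ = 7.946×10⁻¹³ − 2.907×10⁻¹³ = 5.039×10⁻¹³ m⁻¹.
a = 1.984×10¹² m = 1.9844×10⁹ km.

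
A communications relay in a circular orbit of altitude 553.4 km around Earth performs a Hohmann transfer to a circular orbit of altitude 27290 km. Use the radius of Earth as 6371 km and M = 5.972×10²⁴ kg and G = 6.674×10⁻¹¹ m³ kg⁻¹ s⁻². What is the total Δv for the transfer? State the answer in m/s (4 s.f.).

μ = GM = 6.674×10⁻¹¹ × 5.972×10²⁴ = 3.986×10¹⁴ m³/s².
r₁ = 6371 + 553.4 = 6924.4 km = 6.9244×10⁶ m.
r₂ = 6371 + 27290 = 33661 km = 3.3661×10⁷ m.
Transfer ellipse a_t = (r₁ + r₂)/2 = 2.029×10⁷ m.
At r₁: circular v_c1 = √(μ/r₁) = 7587 m/s; transfer-perigee v_p = √[μ(2/r₁ − 1/a_t)] = 9771 m/s.
Δv₁ = v_p − v_c1 = 2185 m/s.
At r₂: circular v_c2 = √(μ/r₂) = 3441 m/s; transfer-apogee v_a = √[μ(2/r₂ − 1/a_t)] = 2010 m/s.
Δv₂ = v_c2 − v_a = 1431 m/s.
Total Δv = Δv₁ + Δv₂ = 3615 m/s.

Δv_total ≈ 3615 m/s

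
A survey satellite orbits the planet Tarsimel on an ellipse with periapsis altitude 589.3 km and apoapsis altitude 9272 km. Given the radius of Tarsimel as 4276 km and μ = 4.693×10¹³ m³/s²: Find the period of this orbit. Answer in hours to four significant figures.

T ≈ 7.117 hours

r_p = 4276 + 589.3 = 4865.3 km = 4.8653×10⁶ m.
r_a = 4276 + 9272 = 13548 km = 1.3548×10⁷ m.
Semi-major axis a = (r_p + r_a)/2 = (4865.3 + 13548)/2 = 9206.6 km = 9.207×10⁶ m.
By Kepler's third law T = 2π√(a³/μ) = 2π × 4.078×10³ = 2.562×10⁴ s.
= 7.117 hours.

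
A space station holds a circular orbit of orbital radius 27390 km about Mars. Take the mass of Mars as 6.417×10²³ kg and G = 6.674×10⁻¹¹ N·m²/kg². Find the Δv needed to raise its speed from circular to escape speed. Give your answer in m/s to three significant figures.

Δv ≈ 518 m/s

μ = GM = 6.674×10⁻¹¹ × 6.417×10²³ = 4.283×10¹³ m³/s².
r = 27390 km = 2.739×10⁷ m.
Circular speed v_c = √(μ/r) = 1250 m/s.
Escape speed v_esc = √(2μ/r) = √2 × v_c = 1768 m/s.
Δv = v_esc − v_c = 517.9 m/s.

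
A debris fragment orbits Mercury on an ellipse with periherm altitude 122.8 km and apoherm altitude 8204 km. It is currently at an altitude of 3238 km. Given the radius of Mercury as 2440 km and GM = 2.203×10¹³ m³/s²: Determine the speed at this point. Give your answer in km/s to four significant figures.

r_p = 2440 + 122.8 = 2562.8 km = 2.5628×10⁶ m.
r_a = 2440 + 8204 = 10644 km = 1.0644×10⁷ m.
r = 2440 + 3238 = 5678.0 km = 5.678×10⁶ m.
Semi-major axis a = (r_p + r_a)/2 = 6603.4 km = 6.603×10⁶ m.
Vis-viva: v² = μ(2/r − 1/a) = 2.203×10¹³ × (3.522×10⁻⁷ − 1.514×10⁻⁷) = 4.424×10⁶ m²/s².
v = 2103 m/s = 2.103 km/s.

v ≈ 2.103 km/s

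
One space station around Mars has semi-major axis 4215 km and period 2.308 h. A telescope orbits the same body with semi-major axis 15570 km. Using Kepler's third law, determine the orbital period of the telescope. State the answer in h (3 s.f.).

Kepler's third law: T² ∝ a³, so T₂ = T₁ (a₂/a₁)^(3/2).
a₂/a₁ = 3.694, (a₂/a₁)^(3/2) = 7.100.
T₂ = 2.308 × 7.100 = 16.39 h.

T₂ ≈ 16.4 h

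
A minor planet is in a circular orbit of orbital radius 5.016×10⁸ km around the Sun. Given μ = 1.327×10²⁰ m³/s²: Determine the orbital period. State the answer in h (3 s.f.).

T ≈ 53800 h

r = 5.016×10⁸ km = 5.016×10¹¹ m.
Kepler's third law: T = 2π√(r³/μ) = 2π√((5.016×10¹¹)³ / 1.327×10²⁰).
r³/μ = 9.510×10¹⁴ s², so T = 2π × 3.084×10⁷ = 1.938×10⁸ s.
Converting: 1.938×10⁸ s ÷ 3600 = 53820 h.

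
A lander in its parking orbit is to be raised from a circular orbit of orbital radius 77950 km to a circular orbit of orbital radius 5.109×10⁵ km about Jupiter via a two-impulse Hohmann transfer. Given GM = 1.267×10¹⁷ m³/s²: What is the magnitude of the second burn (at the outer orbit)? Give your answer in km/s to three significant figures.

r₁ = 77950 km = 7.795×10⁷ m.
r₂ = 5.109×10⁵ km = 5.109×10⁸ m.
Transfer ellipse a_t = (r₁ + r₂)/2 = 2.944×10⁸ m.
At r₁: circular v_c1 = √(μ/r₁) = 40320 m/s; transfer-perijove v_p = √[μ(2/r₁ − 1/a_t)] = 53110 m/s.
At r₂: circular v_c2 = √(μ/r₂) = 15750 m/s; transfer-apojove v_a = √[μ(2/r₂ − 1/a_t)] = 8103 m/s.
Δv₂ = v_c2 − v_a = 7645 m/s.
= 7.645 km/s.

Δv ≈ 7.64 km/s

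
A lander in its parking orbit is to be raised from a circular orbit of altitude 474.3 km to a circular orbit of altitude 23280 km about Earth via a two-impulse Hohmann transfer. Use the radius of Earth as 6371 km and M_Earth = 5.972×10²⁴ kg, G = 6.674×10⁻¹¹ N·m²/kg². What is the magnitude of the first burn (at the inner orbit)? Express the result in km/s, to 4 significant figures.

μ = GM = 6.674×10⁻¹¹ × 5.972×10²⁴ = 3.986×10¹⁴ m³/s².
r₁ = 6371 + 474.3 = 6845.3 km = 6.8453×10⁶ m.
r₂ = 6371 + 23280 = 29651 km = 2.9651×10⁷ m.
Transfer ellipse a_t = (r₁ + r₂)/2 = 1.825×10⁷ m.
At r₁: circular v_c1 = √(μ/r₁) = 7631 m/s; transfer-perigee v_p = √[μ(2/r₁ − 1/a_t)] = 9727 m/s.
Δv₁ = v_p − v_c1 = 2096 m/s.
= 2.096 km/s.

Δv ≈ 2.096 km/s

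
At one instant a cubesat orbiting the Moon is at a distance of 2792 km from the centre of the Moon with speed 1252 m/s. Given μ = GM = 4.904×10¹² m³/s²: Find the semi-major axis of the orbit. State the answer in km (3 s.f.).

a ≈ 2520 km

r = 2.792×10⁶ m.
Vis-viva rearranged: 1/a = 2/r − v²/μ = 7.163×10⁻⁷ − 3.196×10⁻⁷ = 3.967×10⁻⁷ m⁻¹.
a = 2.521×10⁶ m = 2520.8 km.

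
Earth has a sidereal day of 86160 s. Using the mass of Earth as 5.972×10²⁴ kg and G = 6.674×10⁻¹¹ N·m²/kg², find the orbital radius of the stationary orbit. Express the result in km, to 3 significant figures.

r_sync ≈ 42200 km

μ = GM = 6.674×10⁻¹¹ × 5.972×10²⁴ = 3.986×10¹⁴ m³/s².
A synchronous orbit has period T, so by Kepler's third law a = (μT²/4π²)^(1/3).
μT²/4π² = 3.986×10¹⁴ × (8.616×10⁴)² / 39.48 = 7.495×10²² m³.
a = 4.216×10⁷ m = 42162 km.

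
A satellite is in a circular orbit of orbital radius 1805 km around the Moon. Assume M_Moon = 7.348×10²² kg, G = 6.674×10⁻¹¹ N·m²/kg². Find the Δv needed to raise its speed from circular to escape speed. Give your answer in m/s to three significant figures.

μ = GM = 6.674×10⁻¹¹ × 7.348×10²² = 4.904×10¹² m³/s².
r = 1805 km = 1.805×10⁶ m.
Circular speed v_c = √(μ/r) = 1648 m/s.
Escape speed v_esc = √(2μ/r) = √2 × v_c = 2331 m/s.
Δv = v_esc − v_c = 682.8 m/s.

Δv ≈ 683 m/s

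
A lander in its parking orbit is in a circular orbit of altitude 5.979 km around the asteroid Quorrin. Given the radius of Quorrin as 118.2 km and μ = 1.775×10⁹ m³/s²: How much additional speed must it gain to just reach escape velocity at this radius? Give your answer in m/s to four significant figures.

r = 118.2 + 5.979 = 124.18 km = 1.2418×10⁵ m.
Circular speed v_c = √(μ/r) = 119.6 m/s.
Escape speed v_esc = √(2μ/r) = √2 × v_c = 169.1 m/s.
Δv = v_esc − v_c = 49.52 m/s.

Δv ≈ 49.52 m/s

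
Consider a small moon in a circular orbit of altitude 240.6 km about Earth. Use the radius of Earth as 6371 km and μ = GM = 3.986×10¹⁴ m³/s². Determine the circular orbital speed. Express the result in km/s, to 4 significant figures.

r = 6371 + 240.6 = 6611.6 km = 6.6116×10⁶ m.
For a circular orbit v = √(μ/r) = √(3.986×10¹⁴ / 6.612×10⁶) = √(6.029×10⁷) = 7765 m/s.
That is 7.765 km/s.

v ≈ 7.765 km/s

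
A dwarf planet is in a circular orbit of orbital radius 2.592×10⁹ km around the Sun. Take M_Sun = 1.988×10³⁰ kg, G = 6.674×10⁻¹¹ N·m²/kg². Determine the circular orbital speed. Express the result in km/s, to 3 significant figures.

μ = GM = 6.674×10⁻¹¹ × 1.988×10³⁰ = 1.327×10²⁰ m³/s².
r = 2.592×10⁹ km = 2.592×10¹² m.
For a circular orbit v = √(μ/r) = √(1.327×10²⁰ / 2.592×10¹²) = √(5.119×10⁷) = 7155 m/s.
That is 7.155 km/s.

v ≈ 7.15 km/s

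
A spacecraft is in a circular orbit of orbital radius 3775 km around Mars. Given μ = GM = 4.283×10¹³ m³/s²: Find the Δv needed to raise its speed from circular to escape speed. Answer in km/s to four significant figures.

r = 3775 km = 3.775×10⁶ m.
Circular speed v_c = √(μ/r) = 3368 m/s.
Escape speed v_esc = √(2μ/r) = √2 × v_c = 4764 m/s.
Δv = v_esc − v_c = 1395 m/s = 1.395 km/s.

Δv ≈ 1.395 km/s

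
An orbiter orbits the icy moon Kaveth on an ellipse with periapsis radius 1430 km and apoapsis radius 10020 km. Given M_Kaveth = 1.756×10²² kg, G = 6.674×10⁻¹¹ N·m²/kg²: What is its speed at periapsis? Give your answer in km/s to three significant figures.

μ = GM = 6.674×10⁻¹¹ × 1.756×10²² = 1.172×10¹² m³/s².
Semi-major axis a = (r_p + r_a)/2 = 5725.0 km = 5.725×10⁶ m.
Vis-viva: v² = μ(2/r − 1/a) = 1.172×10¹² × (1.399×10⁻⁶ − 1.747×10⁻⁷) = 1.434×10⁶ m²/s².
v = 1198 m/s = 1.198 km/s.

v ≈ 1.20 km/s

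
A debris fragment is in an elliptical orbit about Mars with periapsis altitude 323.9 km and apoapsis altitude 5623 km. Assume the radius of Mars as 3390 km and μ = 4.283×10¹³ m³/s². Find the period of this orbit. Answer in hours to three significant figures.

T ≈ 4.28 hours

r_p = 3390 + 323.9 = 3713.9 km = 3.7139×10⁶ m.
r_a = 3390 + 5623 = 9013.0 km = 9.0130×10⁶ m.
Semi-major axis a = (r_p + r_a)/2 = (3713.9 + 9013.0)/2 = 6363.4 km = 6.363×10⁶ m.
By Kepler's third law T = 2π√(a³/μ) = 2π × 2.453×10³ = 1.541×10⁴ s.
= 4.281 hours.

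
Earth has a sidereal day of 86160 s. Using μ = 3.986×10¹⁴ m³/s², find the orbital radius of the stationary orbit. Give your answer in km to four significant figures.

A synchronous orbit has period T, so by Kepler's third law a = (μT²/4π²)^(1/3).
μT²/4π² = 3.986×10¹⁴ × (8.616×10⁴)² / 39.48 = 7.495×10²² m³.
a = 4.216×10⁷ m = 42163 km.

r_sync ≈ 42160 km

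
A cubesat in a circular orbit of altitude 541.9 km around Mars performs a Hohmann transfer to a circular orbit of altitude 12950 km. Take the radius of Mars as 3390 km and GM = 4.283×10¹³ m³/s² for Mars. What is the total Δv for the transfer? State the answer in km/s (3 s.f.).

r₁ = 3390 + 541.9 = 3931.9 km = 3.9319×10⁶ m.
r₂ = 3390 + 12950 = 16340 km = 1.6340×10⁷ m.
Transfer ellipse a_t = (r₁ + r₂)/2 = 1.014×10⁷ m.
At r₁: circular v_c1 = √(μ/r₁) = 3300 m/s; transfer-periapsis v_p = √[μ(2/r₁ − 1/a_t)] = 4191 m/s.
Δv₁ = v_p − v_c1 = 890.1 m/s.
At r₂: circular v_c2 = √(μ/r₂) = 1619 m/s; transfer-apoapsis v_a = √[μ(2/r₂ − 1/a_t)] = 1008 m/s.
Δv₂ = v_c2 − v_a = 610.6 m/s.
Total Δv = Δv₁ + Δv₂ = 1501 m/s = 1.501 km/s.

Δv_total ≈ 1.50 km/s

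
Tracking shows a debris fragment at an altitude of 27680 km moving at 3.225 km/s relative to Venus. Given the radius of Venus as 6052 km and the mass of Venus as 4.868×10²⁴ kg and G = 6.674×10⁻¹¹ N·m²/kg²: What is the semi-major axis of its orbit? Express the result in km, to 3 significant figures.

a ≈ 36700 km

μ = GM = 6.674×10⁻¹¹ × 4.868×10²⁴ = 3.249×10¹⁴ m³/s².
r = 6052 + 27680 = 33732 km = 3.373×10⁷ m.
Specific orbital energy ε = v²/2 − μ/r = (3225)²/2 − 3.249×10¹⁴/3.373×10⁷ = -4.431×10⁶ J/kg.
Since ε = −μ/(2a), a = −μ/(2ε) = 3.666×10⁷ m = 36659 km.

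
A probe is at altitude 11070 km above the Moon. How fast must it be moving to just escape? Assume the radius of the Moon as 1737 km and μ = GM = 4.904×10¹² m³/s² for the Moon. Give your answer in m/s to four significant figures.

r = 1737 + 11070 = 12807 km = 1.2807×10⁷ m.
Escape speed v_esc = √(2μ/r) = √(2 × 4.904×10¹² / 1.281×10⁷) = √(7.658×10⁵) = 875.1 m/s.

v_esc ≈ 875.1 m/s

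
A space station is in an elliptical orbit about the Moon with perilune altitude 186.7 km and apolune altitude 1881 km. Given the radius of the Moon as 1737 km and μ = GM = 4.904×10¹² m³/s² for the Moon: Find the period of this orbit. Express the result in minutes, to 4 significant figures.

r_p = 1737 + 186.7 = 1923.7 km = 1.9237×10⁶ m.
r_a = 1737 + 1881 = 3618.0 km = 3.6180×10⁶ m.
Semi-major axis a = (r_p + r_a)/2 = (1923.7 + 3618.0)/2 = 2770.8 km = 2.771×10⁶ m.
By Kepler's third law T = 2π√(a³/μ) = 2π × 2.083×10³ = 1.309×10⁴ s.
= 218.1 minutes.

T ≈ 218.1 minutes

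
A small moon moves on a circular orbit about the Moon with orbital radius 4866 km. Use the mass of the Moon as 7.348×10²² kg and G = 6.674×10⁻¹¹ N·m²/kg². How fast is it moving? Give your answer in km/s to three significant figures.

v ≈ 1.00 km/s

μ = GM = 6.674×10⁻¹¹ × 7.348×10²² = 4.904×10¹² m³/s².
r = 4866 km = 4.866×10⁶ m.
For a circular orbit v = √(μ/r) = √(4.904×10¹² / 4.866×10⁶) = √(1.008×10⁶) = 1004 m/s.
That is 1.004 km/s.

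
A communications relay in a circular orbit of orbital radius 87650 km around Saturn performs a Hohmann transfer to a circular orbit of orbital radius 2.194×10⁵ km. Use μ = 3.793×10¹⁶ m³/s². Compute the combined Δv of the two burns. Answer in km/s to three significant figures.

Δv_total ≈ 7.28 km/s

r₁ = 87650 km = 8.765×10⁷ m.
r₂ = 2.194×10⁵ km = 2.194×10⁸ m.
Transfer ellipse a_t = (r₁ + r₂)/2 = 1.535×10⁸ m.
At r₁: circular v_c1 = √(μ/r₁) = 20800 m/s; transfer-perikrone v_p = √[μ(2/r₁ − 1/a_t)] = 24870 m/s.
Δv₁ = v_p − v_c1 = 4066 m/s.
At r₂: circular v_c2 = √(μ/r₂) = 13150 m/s; transfer-apokrone v_a = √[μ(2/r₂ − 1/a_t)] = 9935 m/s.
Δv₂ = v_c2 − v_a = 3214 m/s.
Total Δv = Δv₁ + Δv₂ = 7279 m/s = 7.279 km/s.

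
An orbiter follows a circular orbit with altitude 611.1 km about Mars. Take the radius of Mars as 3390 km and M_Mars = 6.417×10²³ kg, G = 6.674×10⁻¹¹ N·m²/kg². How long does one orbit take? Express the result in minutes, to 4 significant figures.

T ≈ 128.1 minutes

μ = GM = 6.674×10⁻¹¹ × 6.417×10²³ = 4.283×10¹³ m³/s².
r = 3390 + 611.1 = 4001.1 km = 4.0011×10⁶ m.
Kepler's third law: T = 2π√(r³/μ) = 2π√((4.001×10⁶)³ / 4.283×10¹³).
r³/μ = 1.496×10⁶ s², so T = 2π × 1.223×10³ = 7.684×10³ s.
Converting: 7.684×10³ s ÷ 60.00 = 128.1 minutes.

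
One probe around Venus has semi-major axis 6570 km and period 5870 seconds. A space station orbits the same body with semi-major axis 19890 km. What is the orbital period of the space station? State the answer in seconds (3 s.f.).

Kepler's third law: T² ∝ a³, so T₂ = T₁ (a₂/a₁)^(3/2).
a₂/a₁ = 3.027, (a₂/a₁)^(3/2) = 5.267.
T₂ = 5870 × 5.267 = 30920 seconds.

T₂ ≈ 30900 seconds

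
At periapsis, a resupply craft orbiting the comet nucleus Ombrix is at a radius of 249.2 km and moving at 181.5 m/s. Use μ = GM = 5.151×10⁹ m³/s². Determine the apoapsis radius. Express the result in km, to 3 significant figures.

r_p = 2.492×10⁵ m.
Specific energy ε = v²/2 − μ/r = -4.199×10³ J/kg, so a = −μ/(2ε) = 6.134×10⁵ m.
The apsides satisfy r_p + r_a = 2a, so the apoapsis radius is 2a − r_p = 9.775×10⁵ m = 977.51 km.

apoapsis radius ≈ 978 km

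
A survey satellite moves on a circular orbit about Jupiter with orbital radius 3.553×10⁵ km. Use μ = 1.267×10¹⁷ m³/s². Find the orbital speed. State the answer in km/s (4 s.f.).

r = 3.553×10⁵ km = 3.553×10⁸ m.
For a circular orbit v = √(μ/r) = √(1.267×10¹⁷ / 3.553×10⁸) = √(3.566×10⁸) = 18880 m/s.
That is 18.88 km/s.

v ≈ 18.88 km/s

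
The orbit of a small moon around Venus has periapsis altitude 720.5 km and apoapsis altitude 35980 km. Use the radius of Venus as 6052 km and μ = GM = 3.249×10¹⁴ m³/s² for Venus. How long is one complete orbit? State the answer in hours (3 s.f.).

T ≈ 11.7 hours

r_p = 6052 + 720.5 = 6772.5 km = 6.7725×10⁶ m.
r_a = 6052 + 35980 = 42032 km = 4.2032×10⁷ m.
Semi-major axis a = (r_p + r_a)/2 = (6772.5 + 42032)/2 = 24402 km = 2.440×10⁷ m.
By Kepler's third law T = 2π√(a³/μ) = 2π × 6.688×10³ = 4.202×10⁴ s.
= 11.67 hours.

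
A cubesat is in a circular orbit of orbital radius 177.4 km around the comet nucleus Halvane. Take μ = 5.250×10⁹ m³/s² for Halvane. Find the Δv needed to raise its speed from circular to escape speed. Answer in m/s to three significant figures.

Δv ≈ 71.3 m/s

r = 177.4 km = 1.774×10⁵ m.
Circular speed v_c = √(μ/r) = 172.0 m/s.
Escape speed v_esc = √(2μ/r) = √2 × v_c = 243.3 m/s.
Δv = v_esc − v_c = 71.26 m/s.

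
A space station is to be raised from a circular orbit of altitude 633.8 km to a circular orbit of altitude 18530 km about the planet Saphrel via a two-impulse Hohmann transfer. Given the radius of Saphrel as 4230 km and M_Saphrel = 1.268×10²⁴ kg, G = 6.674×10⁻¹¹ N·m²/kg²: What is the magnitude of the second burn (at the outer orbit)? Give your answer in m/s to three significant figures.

μ = GM = 6.674×10⁻¹¹ × 1.268×10²⁴ = 8.463×10¹³ m³/s².
r₁ = 4230 + 633.8 = 4863.8 km = 4.8638×10⁶ m.
r₂ = 4230 + 18530 = 22760 km = 2.2760×10⁷ m.
Transfer ellipse a_t = (r₁ + r₂)/2 = 1.381×10⁷ m.
At r₁: circular v_c1 = √(μ/r₁) = 4171 m/s; transfer-periapsis v_p = √[μ(2/r₁ − 1/a_t)] = 5355 m/s.
At r₂: circular v_c2 = √(μ/r₂) = 1928 m/s; transfer-apoapsis v_a = √[μ(2/r₂ − 1/a_t)] = 1144 m/s.
Δv₂ = v_c2 − v_a = 784.0 m/s.

Δv ≈ 784 m/s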